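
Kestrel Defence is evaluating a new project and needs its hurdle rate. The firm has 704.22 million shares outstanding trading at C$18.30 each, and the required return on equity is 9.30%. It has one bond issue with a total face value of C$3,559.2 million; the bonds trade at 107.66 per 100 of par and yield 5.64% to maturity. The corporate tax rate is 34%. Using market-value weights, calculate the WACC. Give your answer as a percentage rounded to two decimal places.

Market value of equity E = 18.3 × 704.22m = 12887.226m. Market value of debt D = 3559.2m × 107.66/100 = 3831.83472m.
Total capital V = 12887.226 + 3831.83472 = 16719.06072.
Equity: weight = 12887.226/16719.06072 = 0.7708; cost = 9.3%.
Bonds outstanding: weight = 3831.83472/16719.06072 = 0.2292; after-tax cost = 5.64% × (1 − 34%) = 3.7224%.
WACC = 0.7708 × 9.3000% + 0.2292 × 3.7224% = 8.0217%.

8.02%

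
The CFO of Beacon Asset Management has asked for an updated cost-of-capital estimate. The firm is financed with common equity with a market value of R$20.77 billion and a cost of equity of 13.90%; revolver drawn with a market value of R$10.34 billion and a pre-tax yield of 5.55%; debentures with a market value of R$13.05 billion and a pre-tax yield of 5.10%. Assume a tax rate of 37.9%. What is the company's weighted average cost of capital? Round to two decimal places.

Total capital V = 20.77 + 10.34 + 13.05 = 44.16.
Equity: weight = 20.77/44.16 = 0.4703; cost = 13.9%.
Revolver drawn: weight = 10.34/44.16 = 0.2341; after-tax cost = 5.55% × (1 − 37.9%) = 3.4465%.
Debentures: weight = 13.05/44.16 = 0.2955; after-tax cost = 5.1% × (1 − 37.9%) = 3.1671%.
WACC = 0.4703 × 13.9000% + 0.2341 × 3.4465% + 0.2955 × 3.1671% = 8.2806%.

8.28%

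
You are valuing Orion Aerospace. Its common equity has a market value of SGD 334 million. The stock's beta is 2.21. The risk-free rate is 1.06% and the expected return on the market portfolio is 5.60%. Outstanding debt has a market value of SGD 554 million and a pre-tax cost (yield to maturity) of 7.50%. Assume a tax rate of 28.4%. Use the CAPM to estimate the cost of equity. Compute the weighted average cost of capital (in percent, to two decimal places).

Market risk premium = 5.6% − 1.06% = 4.54%.
Cost of equity via CAPM: Re = 1.06% + 2.21 × 4.54% = 11.0934%.
Total capital V = 334 + 554 = 888.
Equity: weight = 334/888 = 0.3761; cost = 11.0934%.
Debt: weight = 554/888 = 0.6239; after-tax cost = 7.5% × (1 − 28.4%) = 5.3700%.
WACC = 0.3761 × 11.0934% + 0.6239 × 5.3700% = 7.5227%.

7.52%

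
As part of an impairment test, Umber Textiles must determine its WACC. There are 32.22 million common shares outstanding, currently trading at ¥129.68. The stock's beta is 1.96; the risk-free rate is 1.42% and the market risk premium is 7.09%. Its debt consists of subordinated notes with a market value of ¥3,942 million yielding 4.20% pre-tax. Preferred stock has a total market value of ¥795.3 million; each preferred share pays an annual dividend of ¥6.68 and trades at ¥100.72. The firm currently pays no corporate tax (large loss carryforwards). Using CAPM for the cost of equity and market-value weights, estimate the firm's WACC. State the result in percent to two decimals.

Cost of equity via CAPM: Re = 1.42% + 1.96 × 7.09% = 15.3164%.
Cost of preferred: Rp = 6.68 / 100.72 = 6.6322%.
Market value of equity E = 129.68 × 32.22m = 4178.2896m.
Total capital V = 4178.2896 + 795.3 + 3942 = 8915.5896.
Equity: weight = 4178.2896/8915.5896 = 0.4686; cost = 15.3164%.
Preferred: weight = 795.3/8915.5896 = 0.0892; cost = 6.6322%.
Subordinated notes: weight = 3942/8915.5896 = 0.4421; after-tax cost = 4.2% × (1 − 0%) = 4.2000%.
WACC = 0.4686 × 15.3164% + 0.0892 × 6.6322% + 0.4421 × 4.2000% = 9.6267%.

9.63%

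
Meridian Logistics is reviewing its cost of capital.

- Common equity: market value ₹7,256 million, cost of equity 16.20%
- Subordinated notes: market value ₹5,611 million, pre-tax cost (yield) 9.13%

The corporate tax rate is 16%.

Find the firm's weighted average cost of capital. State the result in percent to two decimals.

Total capital V = 7256 + 5611 = 12867.
Equity: weight = 7256/12867 = 0.5639; cost = 16.2%.
Subordinated notes: weight = 5611/12867 = 0.4361; after-tax cost = 9.13% × (1 − 16%) = 7.6692%.
WACC = 0.5639 × 16.2000% + 0.4361 × 7.6692% = 12.4799%.

12.48%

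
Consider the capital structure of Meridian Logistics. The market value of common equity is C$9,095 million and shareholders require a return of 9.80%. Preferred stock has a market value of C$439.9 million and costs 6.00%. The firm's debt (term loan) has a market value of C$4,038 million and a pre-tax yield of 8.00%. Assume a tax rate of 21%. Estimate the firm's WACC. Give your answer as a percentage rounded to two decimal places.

Total capital V = 9095 + 439.9 + 4038 = 13572.9.
Equity: weight = 9095/13572.9 = 0.6701; cost = 9.8%.
Preferred: weight = 439.9/13572.9 = 0.0324; cost = 6%.
Term loan: weight = 4038/13572.9 = 0.2975; after-tax cost = 8% × (1 − 21%) = 6.3200%.
WACC = 0.6701 × 9.8000% + 0.0324 × 6.0000% + 0.2975 × 6.3200% = 8.6415%.

8.64%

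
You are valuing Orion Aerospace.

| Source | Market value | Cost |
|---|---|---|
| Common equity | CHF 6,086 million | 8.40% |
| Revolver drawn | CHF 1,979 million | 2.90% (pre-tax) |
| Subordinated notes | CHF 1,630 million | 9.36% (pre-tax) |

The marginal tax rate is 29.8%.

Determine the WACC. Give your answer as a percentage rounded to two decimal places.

6.79%

Total capital V = 6086 + 1979 + 1630 = 9695.
Equity: weight = 6086/9695 = 0.6277; cost = 8.4%.
Revolver drawn: weight = 1979/9695 = 0.2041; after-tax cost = 2.9% × (1 − 29.8%) = 2.0358%.
Subordinated notes: weight = 1630/9695 = 0.1681; after-tax cost = 9.36% × (1 − 29.8%) = 6.5707%.
WACC = 0.6277 × 8.4000% + 0.2041 × 2.0358% + 0.1681 × 6.5707% = 6.7933%.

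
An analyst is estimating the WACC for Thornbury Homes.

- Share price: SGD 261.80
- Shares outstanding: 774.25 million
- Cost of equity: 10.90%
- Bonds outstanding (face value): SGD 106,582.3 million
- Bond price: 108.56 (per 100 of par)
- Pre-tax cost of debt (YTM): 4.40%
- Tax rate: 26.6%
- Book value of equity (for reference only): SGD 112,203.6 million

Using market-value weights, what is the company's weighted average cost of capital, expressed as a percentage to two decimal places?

Market value of equity E = 261.8 × 774.25m = 202698.65m. Market value of debt D = 106582.3m × 108.56/100 = 115705.74488m.
Total capital V = 202698.65 + 115705.74488 = 318404.39488.
Equity: weight = 202698.65/318404.39488 = 0.6366; cost = 10.9%.
Bonds outstanding: weight = 115705.74488/318404.39488 = 0.3634; after-tax cost = 4.4% × (1 − 26.6%) = 3.2296%.
WACC = 0.6366 × 10.9000% + 0.3634 × 3.2296% = 8.1126%.

8.11%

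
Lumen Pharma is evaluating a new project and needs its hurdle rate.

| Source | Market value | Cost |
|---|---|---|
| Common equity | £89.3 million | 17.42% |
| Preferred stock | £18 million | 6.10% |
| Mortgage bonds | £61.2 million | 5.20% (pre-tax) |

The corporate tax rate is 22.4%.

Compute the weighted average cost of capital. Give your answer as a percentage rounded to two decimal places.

11.35%

Total capital V = 89.3 + 18 + 61.2 = 168.5.
Equity: weight = 89.3/168.5 = 0.5300; cost = 17.42%.
Preferred: weight = 18/168.5 = 0.1068; cost = 6.1%.
Mortgage bonds: weight = 61.2/168.5 = 0.3632; after-tax cost = 5.2% × (1 − 22.4%) = 4.0352%.
WACC = 0.5300 × 17.4200% + 0.1068 × 6.1000% + 0.3632 × 4.0352% = 11.3493%.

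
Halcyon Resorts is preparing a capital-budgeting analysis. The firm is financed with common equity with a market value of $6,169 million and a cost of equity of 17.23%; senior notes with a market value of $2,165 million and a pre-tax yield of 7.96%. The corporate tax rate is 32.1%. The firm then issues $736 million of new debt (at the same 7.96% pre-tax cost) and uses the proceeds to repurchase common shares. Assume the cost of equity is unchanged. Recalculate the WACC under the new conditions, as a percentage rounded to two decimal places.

After the change:
Total capital V = 5433 + 2901 = 8334.
Equity: weight = 5433/8334 = 0.6519; cost = 17.23%.
Senior notes: weight = 2901/8334 = 0.3481; after-tax cost = 7.96% × (1 − 32.1%) = 5.4048%.
WACC = 0.6519 × 17.2300% + 0.3481 × 5.4048% = 13.1138%.

13.11%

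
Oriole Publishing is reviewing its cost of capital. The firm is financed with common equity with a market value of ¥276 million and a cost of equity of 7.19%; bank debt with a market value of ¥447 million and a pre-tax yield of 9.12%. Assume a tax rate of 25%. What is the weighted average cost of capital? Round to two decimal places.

Total capital V = 276 + 447 = 723.
Equity: weight = 276/723 = 0.3817; cost = 7.19%.
Bank debt: weight = 447/723 = 0.6183; after-tax cost = 9.12% × (1 − 25%) = 6.8400%.
WACC = 0.3817 × 7.1900% + 0.6183 × 6.8400% = 6.9736%.

6.97%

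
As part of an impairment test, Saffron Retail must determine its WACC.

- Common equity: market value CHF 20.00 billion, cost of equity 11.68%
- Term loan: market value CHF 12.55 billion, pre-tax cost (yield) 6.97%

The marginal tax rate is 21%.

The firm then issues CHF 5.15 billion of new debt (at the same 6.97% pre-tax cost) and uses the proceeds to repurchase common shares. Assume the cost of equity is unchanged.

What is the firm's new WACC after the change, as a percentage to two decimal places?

After the change:
Total capital V = 14.85 + 17.7 = 32.55.
Equity: weight = 14.85/32.55 = 0.4562; cost = 11.68%.
Term loan: weight = 17.7/32.55 = 0.5438; after-tax cost = 6.97% × (1 − 21%) = 5.5063%.
WACC = 0.4562 × 11.6800% + 0.5438 × 5.5063% = 8.3229%.

8.32%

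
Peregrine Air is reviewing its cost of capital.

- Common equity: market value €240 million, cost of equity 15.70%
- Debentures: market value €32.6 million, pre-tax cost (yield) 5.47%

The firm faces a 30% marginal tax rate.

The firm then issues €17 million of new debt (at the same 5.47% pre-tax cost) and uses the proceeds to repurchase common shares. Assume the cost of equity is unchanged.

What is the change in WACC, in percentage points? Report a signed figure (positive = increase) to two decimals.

-0.74 pp

Current WACC:
Total capital V = 240 + 32.6 = 272.6.
Equity: weight = 240/272.6 = 0.8804; cost = 15.7%.
Debentures: weight = 32.6/272.6 = 0.1196; after-tax cost = 5.47% × (1 − 30%) = 3.8290%.
WACC = 0.8804 × 15.7000% + 0.1196 × 3.8290% = 14.2804%.
After the change:
Total capital V = 223 + 49.6 = 272.6.
Equity: weight = 223/272.6 = 0.8180; cost = 15.7%.
Debentures: weight = 49.6/272.6 = 0.1820; after-tax cost = 5.47% × (1 − 30%) = 3.8290%.
WACC = 0.8180 × 15.7000% + 0.1820 × 3.8290% = 13.5401%.
Change in WACC = 13.5401% − 14.2804% = -0.7403 pp.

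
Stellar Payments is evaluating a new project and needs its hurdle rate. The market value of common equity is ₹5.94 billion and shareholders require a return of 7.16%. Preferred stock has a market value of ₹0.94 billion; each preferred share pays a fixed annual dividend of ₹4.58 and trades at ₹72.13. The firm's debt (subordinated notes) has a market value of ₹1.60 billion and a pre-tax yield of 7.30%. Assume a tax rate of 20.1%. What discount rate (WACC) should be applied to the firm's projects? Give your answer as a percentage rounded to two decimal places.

6.82%

Cost of preferred: Rp = 4.58 / 72.13 = 6.3496%.
Total capital V = 5.94 + 0.94 + 1.6 = 8.48.
Equity: weight = 5.94/8.48 = 0.7005; cost = 7.16%.
Preferred: weight = 0.94/8.48 = 0.1108; cost = 6.3496%.
Subordinated notes: weight = 1.6/8.48 = 0.1887; after-tax cost = 7.3% × (1 − 20.1%) = 5.8327%.
WACC = 0.7005 × 7.1600% + 0.1108 × 6.3496% + 0.1887 × 5.8327% = 6.8197%.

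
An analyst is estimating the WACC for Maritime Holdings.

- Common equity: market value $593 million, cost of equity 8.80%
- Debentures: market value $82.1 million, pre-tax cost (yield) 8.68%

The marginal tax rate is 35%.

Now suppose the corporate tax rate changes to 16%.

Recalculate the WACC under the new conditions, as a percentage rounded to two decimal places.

After the change:
Total capital V = 593 + 82.1 = 675.1.
Equity: weight = 593/675.1 = 0.8784; cost = 8.8%.
Debentures: weight = 82.1/675.1 = 0.1216; after-tax cost = 8.68% × (1 − 16%) = 7.2912%.
WACC = 0.8784 × 8.8000% + 0.1216 × 7.2912% = 8.6165%.

8.62%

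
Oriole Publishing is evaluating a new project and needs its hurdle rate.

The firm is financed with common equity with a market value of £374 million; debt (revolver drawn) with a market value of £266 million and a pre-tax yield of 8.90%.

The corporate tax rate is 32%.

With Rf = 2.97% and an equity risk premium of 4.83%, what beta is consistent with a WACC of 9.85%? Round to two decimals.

Total capital V = 374 + 266 = 640.
Equity weight = 374/640 = 0.5844.
Revolver drawn weight = 266/640 = 0.4156.
Debt contribution = 0.4156 × 8.9% × (1 − 32%) = 2.5154%.
Required equity contribution = 9.85% − 2.5154% = 7.3346%  ⇒  Re = 12.5513%.
CAPM: 12.5513% = 2.97% + β × 4.83%  ⇒  β = 1.9837.

1.98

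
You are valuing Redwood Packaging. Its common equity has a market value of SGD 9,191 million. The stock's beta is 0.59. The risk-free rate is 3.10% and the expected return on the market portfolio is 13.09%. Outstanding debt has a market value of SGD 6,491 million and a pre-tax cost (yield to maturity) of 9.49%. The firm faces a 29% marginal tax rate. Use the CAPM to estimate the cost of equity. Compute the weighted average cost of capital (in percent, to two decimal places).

Market risk premium = 13.09% − 3.1% = 9.99%.
Cost of equity via CAPM: Re = 3.1% + 0.59 × 9.99% = 8.9941%.
Total capital V = 9191 + 6491 = 15682.
Equity: weight = 9191/15682 = 0.5861; cost = 8.9941%.
Debt: weight = 6491/15682 = 0.4139; after-tax cost = 9.49% × (1 − 29%) = 6.7379%.
WACC = 0.5861 × 8.9941% + 0.4139 × 6.7379% = 8.0602%.

8.06%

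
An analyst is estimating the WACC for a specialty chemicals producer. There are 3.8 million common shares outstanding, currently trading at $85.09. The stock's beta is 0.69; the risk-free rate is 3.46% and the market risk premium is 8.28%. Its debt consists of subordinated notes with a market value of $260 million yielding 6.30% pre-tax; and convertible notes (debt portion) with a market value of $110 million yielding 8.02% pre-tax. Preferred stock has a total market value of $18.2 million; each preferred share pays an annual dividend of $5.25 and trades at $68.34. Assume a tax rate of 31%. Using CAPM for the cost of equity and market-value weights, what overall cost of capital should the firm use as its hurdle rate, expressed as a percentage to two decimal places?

Cost of equity via CAPM: Re = 3.46% + 0.69 × 8.28% = 9.1732%.
Cost of preferred: Rp = 5.25 / 68.34 = 7.6822%.
Market value of equity E = 85.09 × 3.8m = 323.342m.
Total capital V = 323.342 + 18.2 + 260 + 110 = 711.542.
Equity: weight = 323.342/711.542 = 0.4544; cost = 9.1732%.
Preferred: weight = 18.2/711.542 = 0.0256; cost = 7.6822%.
Subordinated notes: weight = 260/711.542 = 0.3654; after-tax cost = 6.3% × (1 − 31%) = 4.3470%.
Convertible notes (debt portion): weight = 110/711.542 = 0.1546; after-tax cost = 8.02% × (1 − 31%) = 5.5338%.
WACC = 0.4544 × 9.1732% + 0.0256 × 7.6822% + 0.3654 × 4.3470% + 0.1546 × 5.5338% = 6.8089%.

6.81%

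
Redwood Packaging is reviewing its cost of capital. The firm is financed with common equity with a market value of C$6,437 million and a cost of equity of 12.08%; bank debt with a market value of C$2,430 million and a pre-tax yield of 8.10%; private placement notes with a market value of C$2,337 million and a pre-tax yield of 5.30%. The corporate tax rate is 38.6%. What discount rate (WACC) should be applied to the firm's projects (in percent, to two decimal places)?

Total capital V = 6437 + 2430 + 2337 = 11204.
Equity: weight = 6437/11204 = 0.5745; cost = 12.08%.
Bank debt: weight = 2430/11204 = 0.2169; after-tax cost = 8.1% × (1 − 38.6%) = 4.9734%.
Private placement notes: weight = 2337/11204 = 0.2086; after-tax cost = 5.3% × (1 − 38.6%) = 3.2542%.
WACC = 0.5745 × 12.0800% + 0.2169 × 4.9734% + 0.2086 × 3.2542% = 8.6977%.

8.70%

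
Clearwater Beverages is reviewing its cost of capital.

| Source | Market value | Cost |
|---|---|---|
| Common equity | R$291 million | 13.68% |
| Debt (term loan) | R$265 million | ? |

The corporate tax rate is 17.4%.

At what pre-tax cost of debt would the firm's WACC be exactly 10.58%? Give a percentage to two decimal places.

8.69%

Total capital V = 291 + 265 = 556.
Equity weight = 291/556 = 0.5234.
Term loan weight = 265/556 = 0.4766.
Equity contribution = 0.5234 × 13.68% = 7.1599%.
Remaining for debt = 10.58% − 7.1599% = 3.4201%.
Rd × (1 − 17.4%) × 0.4766 = 3.4201%  ⇒  Rd = 8.6875%.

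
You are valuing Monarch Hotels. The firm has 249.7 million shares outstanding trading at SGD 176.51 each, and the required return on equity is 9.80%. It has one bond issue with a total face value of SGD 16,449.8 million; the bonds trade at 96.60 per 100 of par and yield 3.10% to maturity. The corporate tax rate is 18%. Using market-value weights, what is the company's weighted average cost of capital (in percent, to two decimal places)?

7.88%

Market value of equity E = 176.51 × 249.7m = 44074.547m. Market value of debt D = 16449.8m × 96.6/100 = 15890.5068m.
Total capital V = 44074.547 + 15890.5068 = 59965.0538.
Equity: weight = 44074.547/59965.0538 = 0.7350; cost = 9.8%.
Bonds outstanding: weight = 15890.5068/59965.0538 = 0.2650; after-tax cost = 3.1% × (1 − 18%) = 2.5420%.
WACC = 0.7350 × 9.8000% + 0.2650 × 2.5420% = 7.8767%.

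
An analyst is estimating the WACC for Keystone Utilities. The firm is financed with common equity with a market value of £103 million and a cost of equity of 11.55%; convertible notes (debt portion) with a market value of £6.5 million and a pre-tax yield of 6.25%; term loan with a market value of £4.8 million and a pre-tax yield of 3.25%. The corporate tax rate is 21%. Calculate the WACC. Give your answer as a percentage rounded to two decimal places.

10.80%

Total capital V = 103 + 6.5 + 4.8 = 114.3.
Equity: weight = 103/114.3 = 0.9011; cost = 11.55%.
Convertible notes (debt portion): weight = 6.5/114.3 = 0.0569; after-tax cost = 6.25% × (1 − 21%) = 4.9375%.
Term loan: weight = 4.8/114.3 = 0.0420; after-tax cost = 3.25% × (1 − 21%) = 2.5675%.
WACC = 0.9011 × 11.5500% + 0.0569 × 4.9375% + 0.0420 × 2.5675% = 10.7967%.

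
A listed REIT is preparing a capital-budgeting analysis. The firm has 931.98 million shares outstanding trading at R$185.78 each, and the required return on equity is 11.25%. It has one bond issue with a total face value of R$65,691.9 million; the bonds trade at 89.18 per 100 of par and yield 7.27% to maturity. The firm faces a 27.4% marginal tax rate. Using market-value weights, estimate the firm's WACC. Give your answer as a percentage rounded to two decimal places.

Market value of equity E = 185.78 × 931.98m = 173143.2444m. Market value of debt D = 65691.9m × 89.18/100 = 58584.03642m.
Total capital V = 173143.2444 + 58584.03642 = 231727.28082.
Equity: weight = 173143.2444/231727.28082 = 0.7472; cost = 11.25%.
Bonds outstanding: weight = 58584.03642/231727.28082 = 0.2528; after-tax cost = 7.27% × (1 − 27.4%) = 5.2780%.
WACC = 0.7472 × 11.2500% + 0.2528 × 5.2780% = 9.7402%.

9.74%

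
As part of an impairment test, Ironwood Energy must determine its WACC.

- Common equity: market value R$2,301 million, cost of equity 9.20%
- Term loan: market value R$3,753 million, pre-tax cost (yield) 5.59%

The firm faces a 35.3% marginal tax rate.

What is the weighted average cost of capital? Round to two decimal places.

5.74%

Total capital V = 2301 + 3753 = 6054.
Equity: weight = 2301/6054 = 0.3801; cost = 9.2%.
Term loan: weight = 3753/6054 = 0.6199; after-tax cost = 5.59% × (1 − 35.3%) = 3.6167%.
WACC = 0.3801 × 9.2000% + 0.6199 × 3.6167% = 5.7388%.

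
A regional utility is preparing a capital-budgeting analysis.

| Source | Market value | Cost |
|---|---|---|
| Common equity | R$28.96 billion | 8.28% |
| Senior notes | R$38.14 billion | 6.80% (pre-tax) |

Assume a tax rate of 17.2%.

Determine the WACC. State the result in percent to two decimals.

Total capital V = 28.96 + 38.14 = 67.1.
Equity: weight = 28.96/67.1 = 0.4316; cost = 8.28%.
Senior notes: weight = 38.14/67.1 = 0.5684; after-tax cost = 6.8% × (1 − 17.2%) = 5.6304%.
WACC = 0.4316 × 8.2800% + 0.5684 × 5.6304% = 6.7740%.

6.77%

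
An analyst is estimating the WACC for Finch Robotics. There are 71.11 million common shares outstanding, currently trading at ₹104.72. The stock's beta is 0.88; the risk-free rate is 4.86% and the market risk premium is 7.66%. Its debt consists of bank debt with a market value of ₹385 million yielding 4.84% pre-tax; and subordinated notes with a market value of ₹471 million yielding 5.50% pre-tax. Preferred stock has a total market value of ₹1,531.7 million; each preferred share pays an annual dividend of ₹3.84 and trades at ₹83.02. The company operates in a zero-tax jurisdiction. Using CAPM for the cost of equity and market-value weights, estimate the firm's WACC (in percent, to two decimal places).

9.96%

Cost of equity via CAPM: Re = 4.86% + 0.88 × 7.66% = 11.6008%.
Cost of preferred: Rp = 3.84 / 83.02 = 4.6254%.
Market value of equity E = 104.72 × 71.11m = 7446.6392m.
Total capital V = 7446.6392 + 1531.7 + 385 + 471 = 9834.3392.
Equity: weight = 7446.6392/9834.3392 = 0.7572; cost = 11.6008%.
Preferred: weight = 1531.7/9834.3392 = 0.1558; cost = 4.6254%.
Bank debt: weight = 385/9834.3392 = 0.0391; after-tax cost = 4.84% × (1 − 0%) = 4.8400%.
Subordinated notes: weight = 471/9834.3392 = 0.0479; after-tax cost = 5.5% × (1 − 0%) = 5.5000%.
WACC = 0.7572 × 11.6008% + 0.1558 × 4.6254% + 0.0391 × 4.8400% + 0.0479 × 5.5000% = 9.9575%.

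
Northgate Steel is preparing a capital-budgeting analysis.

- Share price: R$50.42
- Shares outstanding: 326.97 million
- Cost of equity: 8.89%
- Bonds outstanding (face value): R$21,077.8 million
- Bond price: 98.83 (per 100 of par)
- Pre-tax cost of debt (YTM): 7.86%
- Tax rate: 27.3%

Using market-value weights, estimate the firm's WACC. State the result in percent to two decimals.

Market value of equity E = 50.42 × 326.97m = 16485.8274m. Market value of debt D = 21077.8m × 98.83/100 = 20831.18974m.
Total capital V = 16485.8274 + 20831.18974 = 37317.01714.
Equity: weight = 16485.8274/37317.01714 = 0.4418; cost = 8.89%.
Bonds outstanding: weight = 20831.18974/37317.01714 = 0.5582; after-tax cost = 7.86% × (1 − 27.3%) = 5.7142%.
WACC = 0.4418 × 8.8900% + 0.5582 × 5.7142% = 7.1172%.

7.12%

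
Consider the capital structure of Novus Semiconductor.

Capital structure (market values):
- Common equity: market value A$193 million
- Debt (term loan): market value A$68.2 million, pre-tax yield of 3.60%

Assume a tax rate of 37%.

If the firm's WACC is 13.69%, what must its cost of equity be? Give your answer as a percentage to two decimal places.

17.73%

Total capital V = 193 + 68.2 = 261.2.
Equity weight = 193/261.2 = 0.7389.
Term loan weight = 68.2/261.2 = 0.2611.
Debt contribution = 0.2611 × 3.6% × (1 − 37%) = 0.5922%.
Required equity contribution = 13.69% − 0.5922% = 13.0978%.
Re = 13.0978% / 0.7389 = 17.7262%.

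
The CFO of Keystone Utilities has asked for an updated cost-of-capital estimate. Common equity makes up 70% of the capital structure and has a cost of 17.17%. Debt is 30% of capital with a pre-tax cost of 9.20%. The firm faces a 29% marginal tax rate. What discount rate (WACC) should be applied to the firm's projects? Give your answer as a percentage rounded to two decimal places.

After-tax cost of debt = 9.2% × (1 − 29%) = 6.5320%.
WACC = 0.700 × 17.1700% + 0.300 × 6.5320% = 13.9786%.

13.98%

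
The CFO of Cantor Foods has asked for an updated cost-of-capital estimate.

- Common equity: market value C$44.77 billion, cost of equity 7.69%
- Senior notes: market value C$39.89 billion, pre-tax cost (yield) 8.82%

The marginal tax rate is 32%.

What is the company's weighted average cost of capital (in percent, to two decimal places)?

Total capital V = 44.77 + 39.89 = 84.66.
Equity: weight = 44.77/84.66 = 0.5288; cost = 7.69%.
Senior notes: weight = 39.89/84.66 = 0.4712; after-tax cost = 8.82% × (1 − 32%) = 5.9976%.
WACC = 0.5288 × 7.6900% + 0.4712 × 5.9976% = 6.8926%.

6.89%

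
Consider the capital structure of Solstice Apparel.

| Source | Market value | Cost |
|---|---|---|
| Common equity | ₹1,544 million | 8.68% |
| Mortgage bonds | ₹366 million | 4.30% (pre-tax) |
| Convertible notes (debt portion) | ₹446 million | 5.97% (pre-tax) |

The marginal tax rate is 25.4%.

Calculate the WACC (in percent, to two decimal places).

Total capital V = 1544 + 366 + 446 = 2356.
Equity: weight = 1544/2356 = 0.6553; cost = 8.68%.
Mortgage bonds: weight = 366/2356 = 0.1553; after-tax cost = 4.3% × (1 − 25.4%) = 3.2078%.
Convertible notes (debt portion): weight = 446/2356 = 0.1893; after-tax cost = 5.97% × (1 − 25.4%) = 4.4536%.
WACC = 0.6553 × 8.6800% + 0.1553 × 3.2078% + 0.1893 × 4.4536% = 7.0298%.

7.03%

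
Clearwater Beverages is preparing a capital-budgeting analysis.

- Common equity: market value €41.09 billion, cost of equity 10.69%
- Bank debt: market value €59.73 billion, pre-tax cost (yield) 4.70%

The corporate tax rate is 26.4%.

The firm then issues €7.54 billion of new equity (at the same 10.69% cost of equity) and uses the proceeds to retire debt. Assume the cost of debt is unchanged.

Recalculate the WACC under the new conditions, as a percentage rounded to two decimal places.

After the change:
Total capital V = 48.63 + 52.19 = 100.82.
Equity: weight = 48.63/100.82 = 0.4823; cost = 10.69%.
Bank debt: weight = 52.19/100.82 = 0.5177; after-tax cost = 4.7% × (1 − 26.4%) = 3.4592%.
WACC = 0.4823 × 10.6900% + 0.5177 × 3.4592% = 6.9469%.

6.95%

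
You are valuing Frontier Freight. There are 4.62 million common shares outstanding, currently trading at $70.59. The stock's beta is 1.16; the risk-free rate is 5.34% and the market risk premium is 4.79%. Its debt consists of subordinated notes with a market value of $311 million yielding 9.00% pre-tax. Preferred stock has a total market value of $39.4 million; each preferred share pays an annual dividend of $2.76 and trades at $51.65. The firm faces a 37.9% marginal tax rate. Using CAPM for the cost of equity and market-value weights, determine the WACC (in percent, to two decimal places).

Cost of equity via CAPM: Re = 5.34% + 1.16 × 4.79% = 10.8964%.
Cost of preferred: Rp = 2.76 / 51.65 = 5.3437%.
Market value of equity E = 70.59 × 4.62m = 326.1258m.
Total capital V = 326.1258 + 39.4 + 311 = 676.5258.
Equity: weight = 326.1258/676.5258 = 0.4821; cost = 10.8964%.
Preferred: weight = 39.4/676.5258 = 0.0582; cost = 5.3437%.
Subordinated notes: weight = 311/676.5258 = 0.4597; after-tax cost = 9% × (1 − 37.9%) = 5.5890%.
WACC = 0.4821 × 10.8964% + 0.0582 × 5.3437% + 0.4597 × 5.5890% = 8.1332%.

8.13%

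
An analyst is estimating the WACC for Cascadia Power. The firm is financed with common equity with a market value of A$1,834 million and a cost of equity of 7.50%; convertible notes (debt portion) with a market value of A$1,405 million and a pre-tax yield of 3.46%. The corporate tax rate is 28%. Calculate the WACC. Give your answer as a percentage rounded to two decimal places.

5.33%

Total capital V = 1834 + 1405 = 3239.
Equity: weight = 1834/3239 = 0.5662; cost = 7.5%.
Convertible notes (debt portion): weight = 1405/3239 = 0.4338; after-tax cost = 3.46% × (1 − 28%) = 2.4912%.
WACC = 0.5662 × 7.5000% + 0.4338 × 2.4912% = 5.3273%.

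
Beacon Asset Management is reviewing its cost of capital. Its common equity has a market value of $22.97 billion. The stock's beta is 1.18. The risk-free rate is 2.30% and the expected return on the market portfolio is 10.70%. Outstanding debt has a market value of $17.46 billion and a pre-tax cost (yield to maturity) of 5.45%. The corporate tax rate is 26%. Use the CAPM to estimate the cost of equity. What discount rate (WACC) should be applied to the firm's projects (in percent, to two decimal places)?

Market risk premium = 10.7% − 2.3% = 8.4%.
Cost of equity via CAPM: Re = 2.3% + 1.18 × 8.4% = 12.2120%.
Total capital V = 22.97 + 17.46 = 40.43.
Equity: weight = 22.97/40.43 = 0.5681; cost = 12.212%.
Debt: weight = 17.46/40.43 = 0.4319; after-tax cost = 5.45% × (1 − 26%) = 4.0330%.
WACC = 0.5681 × 12.2120% + 0.4319 × 4.0330% = 8.6798%.

8.68%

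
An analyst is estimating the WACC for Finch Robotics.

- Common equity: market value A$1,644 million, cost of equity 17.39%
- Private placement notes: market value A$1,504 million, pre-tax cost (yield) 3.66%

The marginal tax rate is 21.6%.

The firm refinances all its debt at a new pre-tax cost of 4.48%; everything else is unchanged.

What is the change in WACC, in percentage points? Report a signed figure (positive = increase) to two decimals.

+0.31 pp

Current WACC:
Total capital V = 1644 + 1504 = 3148.
Equity: weight = 1644/3148 = 0.5222; cost = 17.39%.
Private placement notes: weight = 1504/3148 = 0.4778; after-tax cost = 3.66% × (1 − 21.6%) = 2.8694%.
WACC = 0.5222 × 17.3900% + 0.4778 × 2.8694% = 10.4526%.
After the change:
Total capital V = 1644 + 1504 = 3148.
Equity: weight = 1644/3148 = 0.5222; cost = 17.39%.
Private placement notes: weight = 1504/3148 = 0.4778; after-tax cost = 4.48% × (1 − 21.6%) = 3.5123%.
WACC = 0.5222 × 17.3900% + 0.4778 × 3.5123% = 10.7597%.
Change in WACC = 10.7597% − 10.4526% = 0.3071 pp.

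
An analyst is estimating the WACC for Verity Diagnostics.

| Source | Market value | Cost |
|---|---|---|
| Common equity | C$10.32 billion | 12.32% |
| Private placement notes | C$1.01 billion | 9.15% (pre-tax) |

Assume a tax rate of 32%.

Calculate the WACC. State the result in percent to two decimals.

11.78%

Total capital V = 10.32 + 1.01 = 11.33.
Equity: weight = 10.32/11.33 = 0.9109; cost = 12.32%.
Private placement notes: weight = 1.01/11.33 = 0.0891; after-tax cost = 9.15% × (1 − 32%) = 6.2220%.
WACC = 0.9109 × 12.3200% + 0.0891 × 6.2220% = 11.7764%.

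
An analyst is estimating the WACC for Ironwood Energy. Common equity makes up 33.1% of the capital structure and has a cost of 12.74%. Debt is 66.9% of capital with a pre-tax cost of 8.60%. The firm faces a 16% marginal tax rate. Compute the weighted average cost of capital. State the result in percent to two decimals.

9.05%

After-tax cost of debt = 8.6% × (1 − 16%) = 7.2240%.
WACC = 0.331 × 12.7400% + 0.669 × 7.2240% = 9.0498%.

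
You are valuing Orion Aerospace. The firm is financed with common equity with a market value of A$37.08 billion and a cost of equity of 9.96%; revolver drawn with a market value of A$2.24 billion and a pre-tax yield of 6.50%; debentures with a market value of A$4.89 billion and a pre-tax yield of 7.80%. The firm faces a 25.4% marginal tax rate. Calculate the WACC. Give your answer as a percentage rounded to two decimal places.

Total capital V = 37.08 + 2.24 + 4.89 = 44.21.
Equity: weight = 37.08/44.21 = 0.8387; cost = 9.96%.
Revolver drawn: weight = 2.24/44.21 = 0.0507; after-tax cost = 6.5% × (1 − 25.4%) = 4.8490%.
Debentures: weight = 4.89/44.21 = 0.1106; after-tax cost = 7.8% × (1 − 25.4%) = 5.8188%.
WACC = 0.8387 × 9.9600% + 0.0507 × 4.8490% + 0.1106 × 5.8188% = 9.2430%.

9.24%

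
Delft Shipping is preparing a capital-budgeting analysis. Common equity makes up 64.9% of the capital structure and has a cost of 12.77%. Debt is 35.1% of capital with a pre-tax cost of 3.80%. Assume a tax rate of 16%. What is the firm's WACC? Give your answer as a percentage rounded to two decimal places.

After-tax cost of debt = 3.8% × (1 − 16%) = 3.1920%.
WACC = 0.649 × 12.7700% + 0.351 × 3.1920% = 9.4081%.

9.41%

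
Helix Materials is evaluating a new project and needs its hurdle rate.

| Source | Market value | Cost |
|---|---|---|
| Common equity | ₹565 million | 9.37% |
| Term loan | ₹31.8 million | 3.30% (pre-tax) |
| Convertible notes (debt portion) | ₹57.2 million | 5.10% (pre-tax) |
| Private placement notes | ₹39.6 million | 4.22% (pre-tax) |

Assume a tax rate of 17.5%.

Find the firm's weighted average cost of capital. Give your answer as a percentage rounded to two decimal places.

Total capital V = 565 + 31.8 + 57.2 + 39.6 = 693.6.
Equity: weight = 565/693.6 = 0.8146; cost = 9.37%.
Term loan: weight = 31.8/693.6 = 0.0458; after-tax cost = 3.3% × (1 − 17.5%) = 2.7225%.
Convertible notes (debt portion): weight = 57.2/693.6 = 0.0825; after-tax cost = 5.1% × (1 − 17.5%) = 4.2075%.
Private placement notes: weight = 39.6/693.6 = 0.0571; after-tax cost = 4.22% × (1 − 17.5%) = 3.4815%.
WACC = 0.8146 × 9.3700% + 0.0458 × 2.7225% + 0.0825 × 4.2075% + 0.0571 × 3.4815% = 8.3033%.

8.30%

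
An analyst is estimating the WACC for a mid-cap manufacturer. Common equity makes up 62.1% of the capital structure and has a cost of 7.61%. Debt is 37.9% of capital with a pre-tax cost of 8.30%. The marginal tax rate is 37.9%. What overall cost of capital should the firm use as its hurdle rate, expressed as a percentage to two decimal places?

6.68%

After-tax cost of debt = 8.3% × (1 − 37.9%) = 5.1543%.
WACC = 0.621 × 7.6100% + 0.379 × 5.1543% = 6.6793%.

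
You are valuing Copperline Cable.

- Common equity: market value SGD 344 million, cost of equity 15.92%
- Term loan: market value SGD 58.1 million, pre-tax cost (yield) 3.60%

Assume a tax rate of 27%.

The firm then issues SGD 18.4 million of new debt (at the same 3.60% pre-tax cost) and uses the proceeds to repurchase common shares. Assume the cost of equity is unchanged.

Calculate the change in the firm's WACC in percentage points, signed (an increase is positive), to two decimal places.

Current WACC:
Total capital V = 344 + 58.1 = 402.1.
Equity: weight = 344/402.1 = 0.8555; cost = 15.92%.
Term loan: weight = 58.1/402.1 = 0.1445; after-tax cost = 3.6% × (1 − 27%) = 2.6280%.
WACC = 0.8555 × 15.9200% + 0.1445 × 2.6280% = 13.9994%.
After the change:
Total capital V = 325.6 + 76.5 = 402.1.
Equity: weight = 325.6/402.1 = 0.8097; cost = 15.92%.
Term loan: weight = 76.5/402.1 = 0.1903; after-tax cost = 3.6% × (1 − 27%) = 2.6280%.
WACC = 0.8097 × 15.9200% + 0.1903 × 2.6280% = 13.3912%.
Change in WACC = 13.3912% − 13.9994% = -0.6082 pp.

-0.61 pp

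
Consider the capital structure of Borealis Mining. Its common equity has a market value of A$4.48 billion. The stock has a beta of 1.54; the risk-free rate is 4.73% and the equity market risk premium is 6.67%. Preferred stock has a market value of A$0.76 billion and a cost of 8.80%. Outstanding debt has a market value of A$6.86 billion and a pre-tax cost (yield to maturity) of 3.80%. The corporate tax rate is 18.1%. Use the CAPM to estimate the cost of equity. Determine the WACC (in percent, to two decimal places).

Cost of equity via CAPM: Re = 4.73% + 1.54 × 6.67% = 15.0018%.
Total capital V = 4.48 + 0.76 + 6.86 = 12.1.
Equity: weight = 4.48/12.1 = 0.3702; cost = 15.0018%.
Preferred: weight = 0.76/12.1 = 0.0628; cost = 8.8%.
Debt: weight = 6.86/12.1 = 0.5669; after-tax cost = 3.8% × (1 − 18.1%) = 3.1122%.
WACC = 0.3702 × 15.0018% + 0.0628 × 8.8000% + 0.5669 × 3.1122% = 7.8716%.

7.87%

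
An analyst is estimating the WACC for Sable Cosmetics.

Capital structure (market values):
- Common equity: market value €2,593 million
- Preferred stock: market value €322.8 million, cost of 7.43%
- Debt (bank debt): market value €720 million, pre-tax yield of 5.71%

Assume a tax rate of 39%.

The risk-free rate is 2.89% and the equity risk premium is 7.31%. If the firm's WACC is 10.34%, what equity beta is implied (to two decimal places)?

1.33

Total capital V = 2593 + 322.8 + 720 = 3635.8.
Equity weight = 2593/3635.8 = 0.7132.
Preferred weight = 322.8/3635.8 = 0.0888.
Bank debt weight = 720/3635.8 = 0.1980.
Debt contribution = 0.1980 × 5.71% × (1 − 39%) = 0.6898%.
Preferred contribution = 0.0888 × 7.43% = 0.6597%.
Required equity contribution = 10.34% − 1.3494% = 8.9906%  ⇒  Re = 12.6062%.
CAPM: 12.6062% = 2.89% + β × 7.31%  ⇒  β = 1.3292.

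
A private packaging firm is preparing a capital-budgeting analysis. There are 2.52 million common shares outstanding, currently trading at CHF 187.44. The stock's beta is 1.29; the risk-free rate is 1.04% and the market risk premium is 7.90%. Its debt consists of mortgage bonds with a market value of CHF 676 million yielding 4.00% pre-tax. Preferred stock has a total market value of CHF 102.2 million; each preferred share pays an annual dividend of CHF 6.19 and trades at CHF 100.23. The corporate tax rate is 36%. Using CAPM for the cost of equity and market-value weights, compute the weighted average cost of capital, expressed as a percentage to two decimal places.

6.13%

Cost of equity via CAPM: Re = 1.04% + 1.29 × 7.9% = 11.2310%.
Cost of preferred: Rp = 6.19 / 100.23 = 6.1758%.
Market value of equity E = 187.44 × 2.52m = 472.3488m.
Total capital V = 472.3488 + 102.2 + 676 = 1250.5488.
Equity: weight = 472.3488/1250.5488 = 0.3777; cost = 11.231%.
Preferred: weight = 102.2/1250.5488 = 0.0817; cost = 6.1758%.
Mortgage bonds: weight = 676/1250.5488 = 0.5406; after-tax cost = 4% × (1 − 36%) = 2.5600%.
WACC = 0.3777 × 11.2310% + 0.0817 × 6.1758% + 0.5406 × 2.5600% = 6.1306%.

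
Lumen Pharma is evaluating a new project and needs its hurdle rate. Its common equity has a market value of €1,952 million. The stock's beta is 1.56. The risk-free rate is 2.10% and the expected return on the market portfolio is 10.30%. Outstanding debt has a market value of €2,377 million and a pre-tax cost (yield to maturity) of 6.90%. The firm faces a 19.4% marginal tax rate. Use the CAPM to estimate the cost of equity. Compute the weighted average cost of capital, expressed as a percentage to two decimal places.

Market risk premium = 10.3% − 2.1% = 8.2%.
Cost of equity via CAPM: Re = 2.1% + 1.56 × 8.2% = 14.8920%.
Total capital V = 1952 + 2377 = 4329.
Equity: weight = 1952/4329 = 0.4509; cost = 14.892%.
Debt: weight = 2377/4329 = 0.5491; after-tax cost = 6.9% × (1 − 19.4%) = 5.5614%.
WACC = 0.4509 × 14.8920% + 0.5491 × 5.5614% = 9.7687%.

9.77%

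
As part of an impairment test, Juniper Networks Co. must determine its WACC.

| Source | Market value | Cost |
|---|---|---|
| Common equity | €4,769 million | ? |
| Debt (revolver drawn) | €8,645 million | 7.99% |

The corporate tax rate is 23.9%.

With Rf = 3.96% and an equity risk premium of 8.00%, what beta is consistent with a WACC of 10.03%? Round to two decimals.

Total capital V = 4769 + 8645 = 13414.
Equity weight = 4769/13414 = 0.3555.
Revolver drawn weight = 8645/13414 = 0.6445.
Debt contribution = 0.6445 × 7.99% × (1 − 23.9%) = 3.9187%.
Required equity contribution = 10.03% − 3.9187% = 6.1113%  ⇒  Re = 17.1897%.
CAPM: 17.1897% = 3.96% + β × 8.0%  ⇒  β = 1.6537.

1.65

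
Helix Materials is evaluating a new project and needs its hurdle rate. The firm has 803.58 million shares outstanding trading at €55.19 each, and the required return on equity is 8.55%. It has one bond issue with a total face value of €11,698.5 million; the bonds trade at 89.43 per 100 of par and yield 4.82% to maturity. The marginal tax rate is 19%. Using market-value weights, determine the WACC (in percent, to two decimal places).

7.66%

Market value of equity E = 55.19 × 803.58m = 44349.5802m. Market value of debt D = 11698.5m × 89.43/100 = 10461.96855m.
Total capital V = 44349.5802 + 10461.96855 = 54811.54875.
Equity: weight = 44349.5802/54811.54875 = 0.8091; cost = 8.55%.
Bonds outstanding: weight = 10461.96855/54811.54875 = 0.1909; after-tax cost = 4.82% × (1 − 19%) = 3.9042%.
WACC = 0.8091 × 8.5500% + 0.1909 × 3.9042% = 7.6632%.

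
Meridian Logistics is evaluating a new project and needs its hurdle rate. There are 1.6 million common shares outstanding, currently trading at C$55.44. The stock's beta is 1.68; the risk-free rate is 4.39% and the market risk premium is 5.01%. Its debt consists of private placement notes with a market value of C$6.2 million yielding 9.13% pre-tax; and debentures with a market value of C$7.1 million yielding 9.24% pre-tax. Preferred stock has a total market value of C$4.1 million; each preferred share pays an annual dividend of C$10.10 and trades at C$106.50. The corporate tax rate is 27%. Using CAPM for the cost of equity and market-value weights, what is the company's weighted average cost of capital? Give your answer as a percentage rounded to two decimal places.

Cost of equity via CAPM: Re = 4.39% + 1.68 × 5.01% = 12.8068%.
Cost of preferred: Rp = 10.1 / 106.5 = 9.4836%.
Market value of equity E = 55.44 × 1.6m = 88.704m.
Total capital V = 88.704 + 4.1 + 6.2 + 7.1 = 106.104.
Equity: weight = 88.704/106.104 = 0.8360; cost = 12.8068%.
Preferred: weight = 4.1/106.104 = 0.0386; cost = 9.4836%.
Private placement notes: weight = 6.2/106.104 = 0.0584; after-tax cost = 9.13% × (1 − 27%) = 6.6649%.
Debentures: weight = 7.1/106.104 = 0.0669; after-tax cost = 9.24% × (1 − 27%) = 6.7452%.
WACC = 0.8360 × 12.8068% + 0.0386 × 9.4836% + 0.0584 × 6.6649% + 0.0669 × 6.7452% = 11.9139%.

11.91%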